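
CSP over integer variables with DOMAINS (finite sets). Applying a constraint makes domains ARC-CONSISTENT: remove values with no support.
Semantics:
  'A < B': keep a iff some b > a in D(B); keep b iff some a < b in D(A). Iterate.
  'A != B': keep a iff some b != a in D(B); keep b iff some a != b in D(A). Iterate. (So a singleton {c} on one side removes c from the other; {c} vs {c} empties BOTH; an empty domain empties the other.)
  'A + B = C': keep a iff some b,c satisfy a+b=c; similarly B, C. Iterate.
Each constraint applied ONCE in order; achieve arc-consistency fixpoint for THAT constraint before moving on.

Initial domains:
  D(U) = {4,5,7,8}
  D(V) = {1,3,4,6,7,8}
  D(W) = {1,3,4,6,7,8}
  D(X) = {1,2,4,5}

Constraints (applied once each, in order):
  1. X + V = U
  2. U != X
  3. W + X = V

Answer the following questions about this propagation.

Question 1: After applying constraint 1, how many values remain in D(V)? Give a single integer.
Answer: 5

Derivation:
Constraint 1 (X + V = U) on D(X)={1,2,4,5} D(V)={1,3,4,6,7,8} D(U)={4,5,7,8}: V {1,3,4,6,7,8}->{1,3,4,6,7}
So after constraint 1: D(V)={1,3,4,6,7}, size = 5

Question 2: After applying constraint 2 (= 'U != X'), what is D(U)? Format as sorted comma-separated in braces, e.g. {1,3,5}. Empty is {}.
Answer: {4,5,7,8}

Derivation:
Constraint 1 (X + V = U) on D(X)={1,2,4,5} D(V)={1,3,4,6,7,8} D(U)={4,5,7,8}: V {1,3,4,6,7,8}->{1,3,4,6,7}
Constraint 2 (U != X) on D(U)={4,5,7,8} D(X)={1,2,4,5}: no change
So after constraint 2: D(U) = {4,5,7,8}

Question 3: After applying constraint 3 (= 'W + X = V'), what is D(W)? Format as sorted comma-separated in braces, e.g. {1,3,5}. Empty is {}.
Answer: {1,3,4,6}

Derivation:
Constraint 1 (X + V = U) on D(X)={1,2,4,5} D(V)={1,3,4,6,7,8} D(U)={4,5,7,8}: V {1,3,4,6,7,8}->{1,3,4,6,7}
Constraint 2 (U != X) on D(U)={4,5,7,8} D(X)={1,2,4,5}: no change
Constraint 3 (W + X = V) on D(W)={1,3,4,6,7,8} D(X)={1,2,4,5} D(V)={1,3,4,6,7}: W {1,3,4,6,7,8}->{1,3,4,6}; V {1,3,4,6,7}->{3,4,6,7}
So after constraint 3: D(W) = {1,3,4,6}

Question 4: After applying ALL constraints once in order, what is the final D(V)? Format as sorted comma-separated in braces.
Answer: {3,4,6,7}

Derivation:
Constraint 1 (X + V = U) on D(X)={1,2,4,5} D(V)={1,3,4,6,7,8} D(U)={4,5,7,8}: V {1,3,4,6,7,8}->{1,3,4,6,7}
Constraint 2 (U != X) on D(U)={4,5,7,8} D(X)={1,2,4,5}: no change
Constraint 3 (W + X = V) on D(W)={1,3,4,6,7,8} D(X)={1,2,4,5} D(V)={1,3,4,6,7}: W {1,3,4,6,7,8}->{1,3,4,6}; V {1,3,4,6,7}->{3,4,6,7}
So after all 3 constraints: D(V) = {3,4,6,7}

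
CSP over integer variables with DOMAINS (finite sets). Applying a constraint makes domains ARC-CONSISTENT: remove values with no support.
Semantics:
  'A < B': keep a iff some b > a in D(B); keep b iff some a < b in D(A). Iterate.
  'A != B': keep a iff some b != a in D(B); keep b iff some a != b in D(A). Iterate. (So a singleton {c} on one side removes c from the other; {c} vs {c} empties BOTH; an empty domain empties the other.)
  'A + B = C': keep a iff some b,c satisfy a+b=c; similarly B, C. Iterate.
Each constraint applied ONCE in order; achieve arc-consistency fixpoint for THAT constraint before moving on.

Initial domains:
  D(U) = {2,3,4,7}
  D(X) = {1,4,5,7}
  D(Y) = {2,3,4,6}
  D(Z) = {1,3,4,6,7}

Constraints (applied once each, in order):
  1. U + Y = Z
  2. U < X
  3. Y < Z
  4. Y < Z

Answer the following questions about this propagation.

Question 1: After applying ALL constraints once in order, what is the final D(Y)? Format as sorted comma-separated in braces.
Answer: {2,3,4}

Derivation:
Constraint 1 (U + Y = Z) on D(U)={2,3,4,7} D(Y)={2,3,4,6} D(Z)={1,3,4,6,7}: U {2,3,4,7}->{2,3,4}; Y {2,3,4,6}->{2,3,4}; Z {1,3,4,6,7}->{4,6,7}
Constraint 2 (U < X) on D(U)={2,3,4} D(X)={1,4,5,7}: X {1,4,5,7}->{4,5,7}
Constraint 3 (Y < Z) on D(Y)={2,3,4} D(Z)={4,6,7}: no change
Constraint 4 (Y < Z) on D(Y)={2,3,4} D(Z)={4,6,7}: no change
So after all 4 constraints: D(Y) = {2,3,4}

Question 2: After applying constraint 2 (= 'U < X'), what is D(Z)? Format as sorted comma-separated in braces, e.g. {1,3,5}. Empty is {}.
Constraint 1 (U + Y = Z) on D(U)={2,3,4,7} D(Y)={2,3,4,6} D(Z)={1,3,4,6,7}: U {2,3,4,7}->{2,3,4}; Y {2,3,4,6}->{2,3,4}; Z {1,3,4,6,7}->{4,6,7}
Constraint 2 (U < X) on D(U)={2,3,4} D(X)={1,4,5,7}: X {1,4,5,7}->{4,5,7}
So after constraint 2: D(Z) = {4,6,7}

Answer: {4,6,7}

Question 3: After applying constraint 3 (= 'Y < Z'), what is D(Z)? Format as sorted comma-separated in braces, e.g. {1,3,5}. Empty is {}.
Constraint 1 (U + Y = Z) on D(U)={2,3,4,7} D(Y)={2,3,4,6} D(Z)={1,3,4,6,7}: U {2,3,4,7}->{2,3,4}; Y {2,3,4,6}->{2,3,4}; Z {1,3,4,6,7}->{4,6,7}
Constraint 2 (U < X) on D(U)={2,3,4} D(X)={1,4,5,7}: X {1,4,5,7}->{4,5,7}
Constraint 3 (Y < Z) on D(Y)={2,3,4} D(Z)={4,6,7}: no change
So after constraint 3: D(Z) = {4,6,7}

Answer: {4,6,7}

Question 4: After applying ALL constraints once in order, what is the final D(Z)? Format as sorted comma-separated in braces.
Answer: {4,6,7}

Derivation:
Constraint 1 (U + Y = Z) on D(U)={2,3,4,7} D(Y)={2,3,4,6} D(Z)={1,3,4,6,7}: U {2,3,4,7}->{2,3,4}; Y {2,3,4,6}->{2,3,4}; Z {1,3,4,6,7}->{4,6,7}
Constraint 2 (U < X) on D(U)={2,3,4} D(X)={1,4,5,7}: X {1,4,5,7}->{4,5,7}
Constraint 3 (Y < Z) on D(Y)={2,3,4} D(Z)={4,6,7}: no change
Constraint 4 (Y < Z) on D(Y)={2,3,4} D(Z)={4,6,7}: no change
So after all 4 constraints: D(Z) = {4,6,7}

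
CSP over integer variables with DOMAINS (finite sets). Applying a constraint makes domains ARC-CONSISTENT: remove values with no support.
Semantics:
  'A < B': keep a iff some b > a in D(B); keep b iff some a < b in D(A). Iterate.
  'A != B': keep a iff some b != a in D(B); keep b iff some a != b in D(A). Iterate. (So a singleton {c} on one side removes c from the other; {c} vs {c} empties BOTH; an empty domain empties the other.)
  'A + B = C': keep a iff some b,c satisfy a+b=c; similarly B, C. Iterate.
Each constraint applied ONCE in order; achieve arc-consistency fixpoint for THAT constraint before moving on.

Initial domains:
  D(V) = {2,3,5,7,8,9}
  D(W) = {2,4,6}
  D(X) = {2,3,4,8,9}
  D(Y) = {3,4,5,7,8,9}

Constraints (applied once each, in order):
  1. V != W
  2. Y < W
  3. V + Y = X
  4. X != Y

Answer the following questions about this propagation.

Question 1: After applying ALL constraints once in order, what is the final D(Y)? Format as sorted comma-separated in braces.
Answer: {3,4,5}

Derivation:
Constraint 1 (V != W) on D(V)={2,3,5,7,8,9} D(W)={2,4,6}: no change
Constraint 2 (Y < W) on D(Y)={3,4,5,7,8,9} D(W)={2,4,6}: Y {3,4,5,7,8,9}->{3,4,5}; W {2,4,6}->{4,6}
Constraint 3 (V + Y = X) on D(V)={2,3,5,7,8,9} D(Y)={3,4,5} D(X)={2,3,4,8,9}: V {2,3,5,7,8,9}->{3,5}; X {2,3,4,8,9}->{8,9}
Constraint 4 (X != Y) on D(X)={8,9} D(Y)={3,4,5}: no change
So after all 4 constraints: D(Y) = {3,4,5}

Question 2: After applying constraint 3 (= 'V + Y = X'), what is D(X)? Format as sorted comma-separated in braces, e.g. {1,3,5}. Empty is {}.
Answer: {8,9}

Derivation:
Constraint 1 (V != W) on D(V)={2,3,5,7,8,9} D(W)={2,4,6}: no change
Constraint 2 (Y < W) on D(Y)={3,4,5,7,8,9} D(W)={2,4,6}: Y {3,4,5,7,8,9}->{3,4,5}; W {2,4,6}->{4,6}
Constraint 3 (V + Y = X) on D(V)={2,3,5,7,8,9} D(Y)={3,4,5} D(X)={2,3,4,8,9}: V {2,3,5,7,8,9}->{3,5}; X {2,3,4,8,9}->{8,9}
So after constraint 3: D(X) = {8,9}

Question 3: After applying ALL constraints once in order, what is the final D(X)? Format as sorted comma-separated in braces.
Constraint 1 (V != W) on D(V)={2,3,5,7,8,9} D(W)={2,4,6}: no change
Constraint 2 (Y < W) on D(Y)={3,4,5,7,8,9} D(W)={2,4,6}: Y {3,4,5,7,8,9}->{3,4,5}; W {2,4,6}->{4,6}
Constraint 3 (V + Y = X) on D(V)={2,3,5,7,8,9} D(Y)={3,4,5} D(X)={2,3,4,8,9}: V {2,3,5,7,8,9}->{3,5}; X {2,3,4,8,9}->{8,9}
Constraint 4 (X != Y) on D(X)={8,9} D(Y)={3,4,5}: no change
So after all 4 constraints: D(X) = {8,9}

Answer: {8,9}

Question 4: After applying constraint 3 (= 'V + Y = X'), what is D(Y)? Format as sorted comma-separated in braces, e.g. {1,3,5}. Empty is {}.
Answer: {3,4,5}

Derivation:
Constraint 1 (V != W) on D(V)={2,3,5,7,8,9} D(W)={2,4,6}: no change
Constraint 2 (Y < W) on D(Y)={3,4,5,7,8,9} D(W)={2,4,6}: Y {3,4,5,7,8,9}->{3,4,5}; W {2,4,6}->{4,6}
Constraint 3 (V + Y = X) on D(V)={2,3,5,7,8,9} D(Y)={3,4,5} D(X)={2,3,4,8,9}: V {2,3,5,7,8,9}->{3,5}; X {2,3,4,8,9}->{8,9}
So after constraint 3: D(Y) = {3,4,5}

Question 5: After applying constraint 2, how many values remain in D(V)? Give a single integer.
Answer: 6

Derivation:
Constraint 1 (V != W) on D(V)={2,3,5,7,8,9} D(W)={2,4,6}: no change
Constraint 2 (Y < W) on D(Y)={3,4,5,7,8,9} D(W)={2,4,6}: Y {3,4,5,7,8,9}->{3,4,5}; W {2,4,6}->{4,6}
So after constraint 2: D(V)={2,3,5,7,8,9}, size = 6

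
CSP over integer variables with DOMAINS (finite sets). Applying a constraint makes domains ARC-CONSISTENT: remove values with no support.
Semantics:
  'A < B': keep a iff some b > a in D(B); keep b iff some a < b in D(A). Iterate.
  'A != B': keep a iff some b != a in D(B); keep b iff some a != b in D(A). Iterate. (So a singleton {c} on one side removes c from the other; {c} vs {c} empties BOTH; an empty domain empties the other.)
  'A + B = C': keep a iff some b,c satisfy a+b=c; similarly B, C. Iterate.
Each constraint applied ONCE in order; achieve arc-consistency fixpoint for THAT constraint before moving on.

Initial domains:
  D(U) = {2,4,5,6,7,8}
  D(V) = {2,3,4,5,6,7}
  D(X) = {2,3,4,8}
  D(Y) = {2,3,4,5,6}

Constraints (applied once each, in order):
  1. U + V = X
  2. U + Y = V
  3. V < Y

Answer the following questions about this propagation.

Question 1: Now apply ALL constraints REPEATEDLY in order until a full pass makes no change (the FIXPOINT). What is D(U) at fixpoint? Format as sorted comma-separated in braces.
Answer: {}

Derivation:
pass 0 (initial): D(U)={2,4,5,6,7,8}
pass 1: U {2,4,5,6,7,8}->{2,4}; V {2,3,4,5,6,7}->{}; X {2,3,4,8}->{4,8}; Y {2,3,4,5,6}->{}
pass 2: U {2,4}->{}; X {4,8}->{}
pass 3: no change
Fixpoint after 3 passes: D(U) = {}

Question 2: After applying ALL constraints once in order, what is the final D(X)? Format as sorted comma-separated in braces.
Constraint 1 (U + V = X) on D(U)={2,4,5,6,7,8} D(V)={2,3,4,5,6,7} D(X)={2,3,4,8}: U {2,4,5,6,7,8}->{2,4,5,6}; V {2,3,4,5,6,7}->{2,3,4,6}; X {2,3,4,8}->{4,8}
Constraint 2 (U + Y = V) on D(U)={2,4,5,6} D(Y)={2,3,4,5,6} D(V)={2,3,4,6}: U {2,4,5,6}->{2,4}; Y {2,3,4,5,6}->{2,4}; V {2,3,4,6}->{4,6}
Constraint 3 (V < Y) on D(V)={4,6} D(Y)={2,4}: V {4,6}->{}; Y {2,4}->{}
So after all 3 constraints: D(X) = {4,8}

Answer: {4,8}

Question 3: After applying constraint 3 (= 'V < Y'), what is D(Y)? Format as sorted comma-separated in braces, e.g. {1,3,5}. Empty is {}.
Constraint 1 (U + V = X) on D(U)={2,4,5,6,7,8} D(V)={2,3,4,5,6,7} D(X)={2,3,4,8}: U {2,4,5,6,7,8}->{2,4,5,6}; V {2,3,4,5,6,7}->{2,3,4,6}; X {2,3,4,8}->{4,8}
Constraint 2 (U + Y = V) on D(U)={2,4,5,6} D(Y)={2,3,4,5,6} D(V)={2,3,4,6}: U {2,4,5,6}->{2,4}; Y {2,3,4,5,6}->{2,4}; V {2,3,4,6}->{4,6}
Constraint 3 (V < Y) on D(V)={4,6} D(Y)={2,4}: V {4,6}->{}; Y {2,4}->{}
So after constraint 3: D(Y) = {}

Answer: {}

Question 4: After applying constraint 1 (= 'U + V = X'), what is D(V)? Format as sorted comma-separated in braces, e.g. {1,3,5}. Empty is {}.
Constraint 1 (U + V = X) on D(U)={2,4,5,6,7,8} D(V)={2,3,4,5,6,7} D(X)={2,3,4,8}: U {2,4,5,6,7,8}->{2,4,5,6}; V {2,3,4,5,6,7}->{2,3,4,6}; X {2,3,4,8}->{4,8}
So after constraint 1: D(V) = {2,3,4,6}

Answer: {2,3,4,6}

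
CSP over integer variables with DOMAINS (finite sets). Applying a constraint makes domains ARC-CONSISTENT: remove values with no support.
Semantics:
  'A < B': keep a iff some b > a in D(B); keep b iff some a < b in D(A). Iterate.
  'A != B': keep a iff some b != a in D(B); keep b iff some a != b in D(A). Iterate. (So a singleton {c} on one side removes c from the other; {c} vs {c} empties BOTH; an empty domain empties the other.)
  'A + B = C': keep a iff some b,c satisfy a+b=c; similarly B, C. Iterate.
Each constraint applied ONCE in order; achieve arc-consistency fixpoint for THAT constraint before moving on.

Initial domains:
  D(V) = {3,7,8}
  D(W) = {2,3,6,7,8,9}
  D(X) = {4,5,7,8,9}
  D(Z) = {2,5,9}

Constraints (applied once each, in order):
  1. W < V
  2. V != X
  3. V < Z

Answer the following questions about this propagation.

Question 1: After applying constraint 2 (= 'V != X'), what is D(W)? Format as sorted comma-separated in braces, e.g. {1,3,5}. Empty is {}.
Answer: {2,3,6,7}

Derivation:
Constraint 1 (W < V) on D(W)={2,3,6,7,8,9} D(V)={3,7,8}: W {2,3,6,7,8,9}->{2,3,6,7}
Constraint 2 (V != X) on D(V)={3,7,8} D(X)={4,5,7,8,9}: no change
So after constraint 2: D(W) = {2,3,6,7}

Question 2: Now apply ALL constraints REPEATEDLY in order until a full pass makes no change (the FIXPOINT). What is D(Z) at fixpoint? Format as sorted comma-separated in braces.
Answer: {5,9}

Derivation:
pass 0 (initial): D(Z)={2,5,9}
pass 1: W {2,3,6,7,8,9}->{2,3,6,7}; Z {2,5,9}->{5,9}
pass 2: no change
Fixpoint after 2 passes: D(Z) = {5,9}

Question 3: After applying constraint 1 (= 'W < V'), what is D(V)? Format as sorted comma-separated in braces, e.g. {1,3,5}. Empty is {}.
Constraint 1 (W < V) on D(W)={2,3,6,7,8,9} D(V)={3,7,8}: W {2,3,6,7,8,9}->{2,3,6,7}
So after constraint 1: D(V) = {3,7,8}

Answer: {3,7,8}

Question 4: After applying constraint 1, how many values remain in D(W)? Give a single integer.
Constraint 1 (W < V) on D(W)={2,3,6,7,8,9} D(V)={3,7,8}: W {2,3,6,7,8,9}->{2,3,6,7}
So after constraint 1: D(W)={2,3,6,7}, size = 4

Answer: 4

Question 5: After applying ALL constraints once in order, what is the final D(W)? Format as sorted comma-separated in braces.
Answer: {2,3,6,7}

Derivation:
Constraint 1 (W < V) on D(W)={2,3,6,7,8,9} D(V)={3,7,8}: W {2,3,6,7,8,9}->{2,3,6,7}
Constraint 2 (V != X) on D(V)={3,7,8} D(X)={4,5,7,8,9}: no change
Constraint 3 (V < Z) on D(V)={3,7,8} D(Z)={2,5,9}: Z {2,5,9}->{5,9}
So after all 3 constraints: D(W) = {2,3,6,7}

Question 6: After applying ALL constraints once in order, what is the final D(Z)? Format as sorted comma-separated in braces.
Constraint 1 (W < V) on D(W)={2,3,6,7,8,9} D(V)={3,7,8}: W {2,3,6,7,8,9}->{2,3,6,7}
Constraint 2 (V != X) on D(V)={3,7,8} D(X)={4,5,7,8,9}: no change
Constraint 3 (V < Z) on D(V)={3,7,8} D(Z)={2,5,9}: Z {2,5,9}->{5,9}
So after all 3 constraints: D(Z) = {5,9}

Answer: {5,9}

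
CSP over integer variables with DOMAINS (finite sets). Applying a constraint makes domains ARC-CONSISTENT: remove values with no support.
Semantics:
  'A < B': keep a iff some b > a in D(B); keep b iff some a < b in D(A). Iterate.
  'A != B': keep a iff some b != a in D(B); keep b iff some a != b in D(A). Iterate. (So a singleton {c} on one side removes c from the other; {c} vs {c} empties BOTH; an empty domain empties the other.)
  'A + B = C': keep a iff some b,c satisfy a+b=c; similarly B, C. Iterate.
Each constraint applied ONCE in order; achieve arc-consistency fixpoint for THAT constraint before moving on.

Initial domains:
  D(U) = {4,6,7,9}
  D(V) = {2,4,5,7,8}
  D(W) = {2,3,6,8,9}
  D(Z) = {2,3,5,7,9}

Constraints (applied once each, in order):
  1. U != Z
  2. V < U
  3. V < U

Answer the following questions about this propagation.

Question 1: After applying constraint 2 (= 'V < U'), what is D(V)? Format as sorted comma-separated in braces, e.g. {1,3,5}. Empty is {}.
Answer: {2,4,5,7,8}

Derivation:
Constraint 1 (U != Z) on D(U)={4,6,7,9} D(Z)={2,3,5,7,9}: no change
Constraint 2 (V < U) on D(V)={2,4,5,7,8} D(U)={4,6,7,9}: no change
So after constraint 2: D(V) = {2,4,5,7,8}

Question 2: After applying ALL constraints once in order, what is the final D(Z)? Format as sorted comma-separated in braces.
Constraint 1 (U != Z) on D(U)={4,6,7,9} D(Z)={2,3,5,7,9}: no change
Constraint 2 (V < U) on D(V)={2,4,5,7,8} D(U)={4,6,7,9}: no change
Constraint 3 (V < U) on D(V)={2,4,5,7,8} D(U)={4,6,7,9}: no change
So after all 3 constraints: D(Z) = {2,3,5,7,9}

Answer: {2,3,5,7,9}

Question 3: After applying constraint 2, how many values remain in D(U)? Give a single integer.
Constraint 1 (U != Z) on D(U)={4,6,7,9} D(Z)={2,3,5,7,9}: no change
Constraint 2 (V < U) on D(V)={2,4,5,7,8} D(U)={4,6,7,9}: no change
So after constraint 2: D(U)={4,6,7,9}, size = 4

Answer: 4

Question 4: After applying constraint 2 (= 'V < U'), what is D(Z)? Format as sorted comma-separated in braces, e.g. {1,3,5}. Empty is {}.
Answer: {2,3,5,7,9}

Derivation:
Constraint 1 (U != Z) on D(U)={4,6,7,9} D(Z)={2,3,5,7,9}: no change
Constraint 2 (V < U) on D(V)={2,4,5,7,8} D(U)={4,6,7,9}: no change
So after constraint 2: D(Z) = {2,3,5,7,9}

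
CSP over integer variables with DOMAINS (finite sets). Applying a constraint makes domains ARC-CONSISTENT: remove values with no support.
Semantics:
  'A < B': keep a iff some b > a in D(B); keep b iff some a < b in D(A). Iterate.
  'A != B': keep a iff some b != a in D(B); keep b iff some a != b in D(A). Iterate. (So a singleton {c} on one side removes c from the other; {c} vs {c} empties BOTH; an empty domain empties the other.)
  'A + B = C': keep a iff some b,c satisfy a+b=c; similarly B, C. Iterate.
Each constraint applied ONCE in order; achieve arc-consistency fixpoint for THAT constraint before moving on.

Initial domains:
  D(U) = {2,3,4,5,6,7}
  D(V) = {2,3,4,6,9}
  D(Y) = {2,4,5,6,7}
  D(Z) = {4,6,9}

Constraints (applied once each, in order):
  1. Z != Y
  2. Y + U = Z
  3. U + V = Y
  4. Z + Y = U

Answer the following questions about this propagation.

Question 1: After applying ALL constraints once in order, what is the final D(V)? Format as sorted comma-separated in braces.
Answer: {2,3,4}

Derivation:
Constraint 1 (Z != Y) on D(Z)={4,6,9} D(Y)={2,4,5,6,7}: no change
Constraint 2 (Y + U = Z) on D(Y)={2,4,5,6,7} D(U)={2,3,4,5,6,7} D(Z)={4,6,9}: U {2,3,4,5,6,7}->{2,3,4,5,7}
Constraint 3 (U + V = Y) on D(U)={2,3,4,5,7} D(V)={2,3,4,6,9} D(Y)={2,4,5,6,7}: U {2,3,4,5,7}->{2,3,4,5}; V {2,3,4,6,9}->{2,3,4}; Y {2,4,5,6,7}->{4,5,6,7}
Constraint 4 (Z + Y = U) on D(Z)={4,6,9} D(Y)={4,5,6,7} D(U)={2,3,4,5}: Z {4,6,9}->{}; Y {4,5,6,7}->{}; U {2,3,4,5}->{}
So after all 4 constraints: D(V) = {2,3,4}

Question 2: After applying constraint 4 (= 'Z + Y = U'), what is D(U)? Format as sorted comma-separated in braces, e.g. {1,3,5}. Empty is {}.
Answer: {}

Derivation:
Constraint 1 (Z != Y) on D(Z)={4,6,9} D(Y)={2,4,5,6,7}: no change
Constraint 2 (Y + U = Z) on D(Y)={2,4,5,6,7} D(U)={2,3,4,5,6,7} D(Z)={4,6,9}: U {2,3,4,5,6,7}->{2,3,4,5,7}
Constraint 3 (U + V = Y) on D(U)={2,3,4,5,7} D(V)={2,3,4,6,9} D(Y)={2,4,5,6,7}: U {2,3,4,5,7}->{2,3,4,5}; V {2,3,4,6,9}->{2,3,4}; Y {2,4,5,6,7}->{4,5,6,7}
Constraint 4 (Z + Y = U) on D(Z)={4,6,9} D(Y)={4,5,6,7} D(U)={2,3,4,5}: Z {4,6,9}->{}; Y {4,5,6,7}->{}; U {2,3,4,5}->{}
So after constraint 4: D(U) = {}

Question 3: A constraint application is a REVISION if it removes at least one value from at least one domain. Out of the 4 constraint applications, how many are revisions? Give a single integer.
Constraint 1 (Z != Y) on D(Z)={4,6,9} D(Y)={2,4,5,6,7}: no change => not a revision
Constraint 2 (Y + U = Z) on D(Y)={2,4,5,6,7} D(U)={2,3,4,5,6,7} D(Z)={4,6,9}: U {2,3,4,5,6,7}->{2,3,4,5,7} => REVISION
Constraint 3 (U + V = Y) on D(U)={2,3,4,5,7} D(V)={2,3,4,6,9} D(Y)={2,4,5,6,7}: U {2,3,4,5,7}->{2,3,4,5}; V {2,3,4,6,9}->{2,3,4}; Y {2,4,5,6,7}->{4,5,6,7} => REVISION
Constraint 4 (Z + Y = U) on D(Z)={4,6,9} D(Y)={4,5,6,7} D(U)={2,3,4,5}: Z {4,6,9}->{}; Y {4,5,6,7}->{}; U {2,3,4,5}->{} => REVISION
Total revisions = 3

Answer: 3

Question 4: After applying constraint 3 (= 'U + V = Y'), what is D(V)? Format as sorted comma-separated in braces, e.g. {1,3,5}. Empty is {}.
Constraint 1 (Z != Y) on D(Z)={4,6,9} D(Y)={2,4,5,6,7}: no change
Constraint 2 (Y + U = Z) on D(Y)={2,4,5,6,7} D(U)={2,3,4,5,6,7} D(Z)={4,6,9}: U {2,3,4,5,6,7}->{2,3,4,5,7}
Constraint 3 (U + V = Y) on D(U)={2,3,4,5,7} D(V)={2,3,4,6,9} D(Y)={2,4,5,6,7}: U {2,3,4,5,7}->{2,3,4,5}; V {2,3,4,6,9}->{2,3,4}; Y {2,4,5,6,7}->{4,5,6,7}
So after constraint 3: D(V) = {2,3,4}

Answer: {2,3,4}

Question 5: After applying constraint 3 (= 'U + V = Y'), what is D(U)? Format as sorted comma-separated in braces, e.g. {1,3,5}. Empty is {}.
Answer: {2,3,4,5}

Derivation:
Constraint 1 (Z != Y) on D(Z)={4,6,9} D(Y)={2,4,5,6,7}: no change
Constraint 2 (Y + U = Z) on D(Y)={2,4,5,6,7} D(U)={2,3,4,5,6,7} D(Z)={4,6,9}: U {2,3,4,5,6,7}->{2,3,4,5,7}
Constraint 3 (U + V = Y) on D(U)={2,3,4,5,7} D(V)={2,3,4,6,9} D(Y)={2,4,5,6,7}: U {2,3,4,5,7}->{2,3,4,5}; V {2,3,4,6,9}->{2,3,4}; Y {2,4,5,6,7}->{4,5,6,7}
So after constraint 3: D(U) = {2,3,4,5}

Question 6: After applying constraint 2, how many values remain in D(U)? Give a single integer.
Constraint 1 (Z != Y) on D(Z)={4,6,9} D(Y)={2,4,5,6,7}: no change
Constraint 2 (Y + U = Z) on D(Y)={2,4,5,6,7} D(U)={2,3,4,5,6,7} D(Z)={4,6,9}: U {2,3,4,5,6,7}->{2,3,4,5,7}
So after constraint 2: D(U)={2,3,4,5,7}, size = 5

Answer: 5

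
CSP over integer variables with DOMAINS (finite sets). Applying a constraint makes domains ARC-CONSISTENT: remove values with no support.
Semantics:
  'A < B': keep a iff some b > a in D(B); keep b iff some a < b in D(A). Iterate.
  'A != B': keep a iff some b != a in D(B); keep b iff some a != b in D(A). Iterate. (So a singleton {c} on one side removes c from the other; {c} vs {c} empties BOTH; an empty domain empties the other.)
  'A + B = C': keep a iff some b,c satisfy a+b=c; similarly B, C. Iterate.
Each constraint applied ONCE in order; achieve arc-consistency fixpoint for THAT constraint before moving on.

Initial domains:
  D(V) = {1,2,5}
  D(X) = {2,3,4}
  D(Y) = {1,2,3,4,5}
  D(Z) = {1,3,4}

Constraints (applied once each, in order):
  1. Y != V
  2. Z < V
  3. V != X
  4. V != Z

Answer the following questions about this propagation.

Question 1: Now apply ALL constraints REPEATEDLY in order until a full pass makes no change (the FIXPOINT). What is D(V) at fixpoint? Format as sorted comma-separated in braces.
pass 0 (initial): D(V)={1,2,5}
pass 1: V {1,2,5}->{2,5}
pass 2: no change
Fixpoint after 2 passes: D(V) = {2,5}

Answer: {2,5}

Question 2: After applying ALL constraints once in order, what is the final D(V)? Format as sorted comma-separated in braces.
Constraint 1 (Y != V) on D(Y)={1,2,3,4,5} D(V)={1,2,5}: no change
Constraint 2 (Z < V) on D(Z)={1,3,4} D(V)={1,2,5}: V {1,2,5}->{2,5}
Constraint 3 (V != X) on D(V)={2,5} D(X)={2,3,4}: no change
Constraint 4 (V != Z) on D(V)={2,5} D(Z)={1,3,4}: no change
So after all 4 constraints: D(V) = {2,5}

Answer: {2,5}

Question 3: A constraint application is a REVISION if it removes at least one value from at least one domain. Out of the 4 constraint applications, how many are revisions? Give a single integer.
Answer: 1

Derivation:
Constraint 1 (Y != V) on D(Y)={1,2,3,4,5} D(V)={1,2,5}: no change => not a revision
Constraint 2 (Z < V) on D(Z)={1,3,4} D(V)={1,2,5}: V {1,2,5}->{2,5} => REVISION
Constraint 3 (V != X) on D(V)={2,5} D(X)={2,3,4}: no change => not a revision
Constraint 4 (V != Z) on D(V)={2,5} D(Z)={1,3,4}: no change => not a revision
Total revisions = 1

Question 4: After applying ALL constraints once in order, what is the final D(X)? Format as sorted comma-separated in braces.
Answer: {2,3,4}

Derivation:
Constraint 1 (Y != V) on D(Y)={1,2,3,4,5} D(V)={1,2,5}: no change
Constraint 2 (Z < V) on D(Z)={1,3,4} D(V)={1,2,5}: V {1,2,5}->{2,5}
Constraint 3 (V != X) on D(V)={2,5} D(X)={2,3,4}: no change
Constraint 4 (V != Z) on D(V)={2,5} D(Z)={1,3,4}: no change
So after all 4 constraints: D(X) = {2,3,4}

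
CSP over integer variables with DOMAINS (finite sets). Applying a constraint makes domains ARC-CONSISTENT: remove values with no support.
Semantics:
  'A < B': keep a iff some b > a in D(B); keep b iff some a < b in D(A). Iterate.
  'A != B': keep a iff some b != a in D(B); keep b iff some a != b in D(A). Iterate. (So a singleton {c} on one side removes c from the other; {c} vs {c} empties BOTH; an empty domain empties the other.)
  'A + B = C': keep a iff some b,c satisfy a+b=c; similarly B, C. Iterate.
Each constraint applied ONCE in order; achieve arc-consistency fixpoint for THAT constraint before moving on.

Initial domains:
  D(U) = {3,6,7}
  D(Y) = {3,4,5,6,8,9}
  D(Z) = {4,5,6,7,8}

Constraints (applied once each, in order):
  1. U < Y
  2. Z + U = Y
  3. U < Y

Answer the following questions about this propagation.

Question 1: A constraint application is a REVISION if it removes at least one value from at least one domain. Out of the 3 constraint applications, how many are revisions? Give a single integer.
Constraint 1 (U < Y) on D(U)={3,6,7} D(Y)={3,4,5,6,8,9}: Y {3,4,5,6,8,9}->{4,5,6,8,9} => REVISION
Constraint 2 (Z + U = Y) on D(Z)={4,5,6,7,8} D(U)={3,6,7} D(Y)={4,5,6,8,9}: Z {4,5,6,7,8}->{5,6}; U {3,6,7}->{3}; Y {4,5,6,8,9}->{8,9} => REVISION
Constraint 3 (U < Y) on D(U)={3} D(Y)={8,9}: no change => not a revision
Total revisions = 2

Answer: 2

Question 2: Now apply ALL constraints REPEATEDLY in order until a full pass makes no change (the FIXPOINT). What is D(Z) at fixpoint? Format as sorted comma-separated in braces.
pass 0 (initial): D(Z)={4,5,6,7,8}
pass 1: U {3,6,7}->{3}; Y {3,4,5,6,8,9}->{8,9}; Z {4,5,6,7,8}->{5,6}
pass 2: no change
Fixpoint after 2 passes: D(Z) = {5,6}

Answer: {5,6}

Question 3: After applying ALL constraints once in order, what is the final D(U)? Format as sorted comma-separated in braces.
Answer: {3}

Derivation:
Constraint 1 (U < Y) on D(U)={3,6,7} D(Y)={3,4,5,6,8,9}: Y {3,4,5,6,8,9}->{4,5,6,8,9}
Constraint 2 (Z + U = Y) on D(Z)={4,5,6,7,8} D(U)={3,6,7} D(Y)={4,5,6,8,9}: Z {4,5,6,7,8}->{5,6}; U {3,6,7}->{3}; Y {4,5,6,8,9}->{8,9}
Constraint 3 (U < Y) on D(U)={3} D(Y)={8,9}: no change
So after all 3 constraints: D(U) = {3}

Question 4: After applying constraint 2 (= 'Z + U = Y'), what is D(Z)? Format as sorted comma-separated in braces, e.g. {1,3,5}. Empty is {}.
Answer: {5,6}

Derivation:
Constraint 1 (U < Y) on D(U)={3,6,7} D(Y)={3,4,5,6,8,9}: Y {3,4,5,6,8,9}->{4,5,6,8,9}
Constraint 2 (Z + U = Y) on D(Z)={4,5,6,7,8} D(U)={3,6,7} D(Y)={4,5,6,8,9}: Z {4,5,6,7,8}->{5,6}; U {3,6,7}->{3}; Y {4,5,6,8,9}->{8,9}
So after constraint 2: D(Z) = {5,6}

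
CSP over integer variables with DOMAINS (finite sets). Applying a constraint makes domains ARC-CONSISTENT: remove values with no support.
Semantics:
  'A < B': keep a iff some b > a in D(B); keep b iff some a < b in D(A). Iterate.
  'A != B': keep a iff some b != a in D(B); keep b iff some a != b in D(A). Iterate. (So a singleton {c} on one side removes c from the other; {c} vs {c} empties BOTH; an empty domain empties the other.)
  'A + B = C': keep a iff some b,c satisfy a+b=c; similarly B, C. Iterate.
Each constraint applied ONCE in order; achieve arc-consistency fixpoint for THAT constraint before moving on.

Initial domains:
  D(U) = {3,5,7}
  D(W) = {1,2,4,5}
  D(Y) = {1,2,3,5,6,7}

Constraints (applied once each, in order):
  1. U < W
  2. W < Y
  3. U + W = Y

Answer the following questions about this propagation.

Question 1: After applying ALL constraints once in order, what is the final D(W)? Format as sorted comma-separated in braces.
Constraint 1 (U < W) on D(U)={3,5,7} D(W)={1,2,4,5}: U {3,5,7}->{3}; W {1,2,4,5}->{4,5}
Constraint 2 (W < Y) on D(W)={4,5} D(Y)={1,2,3,5,6,7}: Y {1,2,3,5,6,7}->{5,6,7}
Constraint 3 (U + W = Y) on D(U)={3} D(W)={4,5} D(Y)={5,6,7}: W {4,5}->{4}; Y {5,6,7}->{7}
So after all 3 constraints: D(W) = {4}

Answer: {4}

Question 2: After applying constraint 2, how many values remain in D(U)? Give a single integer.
Constraint 1 (U < W) on D(U)={3,5,7} D(W)={1,2,4,5}: U {3,5,7}->{3}; W {1,2,4,5}->{4,5}
Constraint 2 (W < Y) on D(W)={4,5} D(Y)={1,2,3,5,6,7}: Y {1,2,3,5,6,7}->{5,6,7}
So after constraint 2: D(U)={3}, size = 1

Answer: 1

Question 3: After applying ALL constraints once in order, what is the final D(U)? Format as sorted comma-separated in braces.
Answer: {3}

Derivation:
Constraint 1 (U < W) on D(U)={3,5,7} D(W)={1,2,4,5}: U {3,5,7}->{3}; W {1,2,4,5}->{4,5}
Constraint 2 (W < Y) on D(W)={4,5} D(Y)={1,2,3,5,6,7}: Y {1,2,3,5,6,7}->{5,6,7}
Constraint 3 (U + W = Y) on D(U)={3} D(W)={4,5} D(Y)={5,6,7}: W {4,5}->{4}; Y {5,6,7}->{7}
So after all 3 constraints: D(U) = {3}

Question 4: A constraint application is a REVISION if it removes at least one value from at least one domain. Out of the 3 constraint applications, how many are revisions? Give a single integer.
Answer: 3

Derivation:
Constraint 1 (U < W) on D(U)={3,5,7} D(W)={1,2,4,5}: U {3,5,7}->{3}; W {1,2,4,5}->{4,5} => REVISION
Constraint 2 (W < Y) on D(W)={4,5} D(Y)={1,2,3,5,6,7}: Y {1,2,3,5,6,7}->{5,6,7} => REVISION
Constraint 3 (U + W = Y) on D(U)={3} D(W)={4,5} D(Y)={5,6,7}: W {4,5}->{4}; Y {5,6,7}->{7} => REVISION
Total revisions = 3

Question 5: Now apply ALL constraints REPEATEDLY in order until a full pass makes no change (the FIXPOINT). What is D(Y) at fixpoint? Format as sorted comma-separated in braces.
Answer: {7}

Derivation:
pass 0 (initial): D(Y)={1,2,3,5,6,7}
pass 1: U {3,5,7}->{3}; W {1,2,4,5}->{4}; Y {1,2,3,5,6,7}->{7}
pass 2: no change
Fixpoint after 2 passes: D(Y) = {7}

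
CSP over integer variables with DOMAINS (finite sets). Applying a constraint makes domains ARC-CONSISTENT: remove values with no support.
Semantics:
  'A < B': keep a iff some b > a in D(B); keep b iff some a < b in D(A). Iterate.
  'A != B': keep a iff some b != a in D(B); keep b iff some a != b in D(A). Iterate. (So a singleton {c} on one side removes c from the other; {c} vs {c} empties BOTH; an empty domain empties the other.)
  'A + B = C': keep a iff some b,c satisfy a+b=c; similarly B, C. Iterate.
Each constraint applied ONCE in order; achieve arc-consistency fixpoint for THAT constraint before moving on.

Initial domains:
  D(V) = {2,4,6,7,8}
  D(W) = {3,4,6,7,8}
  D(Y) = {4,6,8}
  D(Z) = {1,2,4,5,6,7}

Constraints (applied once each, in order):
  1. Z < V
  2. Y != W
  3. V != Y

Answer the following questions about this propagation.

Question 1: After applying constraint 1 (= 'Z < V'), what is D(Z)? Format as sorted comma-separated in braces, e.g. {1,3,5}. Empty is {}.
Constraint 1 (Z < V) on D(Z)={1,2,4,5,6,7} D(V)={2,4,6,7,8}: no change
So after constraint 1: D(Z) = {1,2,4,5,6,7}

Answer: {1,2,4,5,6,7}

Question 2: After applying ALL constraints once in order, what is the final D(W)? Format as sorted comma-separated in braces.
Constraint 1 (Z < V) on D(Z)={1,2,4,5,6,7} D(V)={2,4,6,7,8}: no change
Constraint 2 (Y != W) on D(Y)={4,6,8} D(W)={3,4,6,7,8}: no change
Constraint 3 (V != Y) on D(V)={2,4,6,7,8} D(Y)={4,6,8}: no change
So after all 3 constraints: D(W) = {3,4,6,7,8}

Answer: {3,4,6,7,8}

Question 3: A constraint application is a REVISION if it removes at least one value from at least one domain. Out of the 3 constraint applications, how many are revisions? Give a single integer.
Answer: 0

Derivation:
Constraint 1 (Z < V) on D(Z)={1,2,4,5,6,7} D(V)={2,4,6,7,8}: no change => not a revision
Constraint 2 (Y != W) on D(Y)={4,6,8} D(W)={3,4,6,7,8}: no change => not a revision
Constraint 3 (V != Y) on D(V)={2,4,6,7,8} D(Y)={4,6,8}: no change => not a revision
Total revisions = 0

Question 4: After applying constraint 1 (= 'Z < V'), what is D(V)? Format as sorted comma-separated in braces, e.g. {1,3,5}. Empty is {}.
Answer: {2,4,6,7,8}

Derivation:
Constraint 1 (Z < V) on D(Z)={1,2,4,5,6,7} D(V)={2,4,6,7,8}: no change
So after constraint 1: D(V) = {2,4,6,7,8}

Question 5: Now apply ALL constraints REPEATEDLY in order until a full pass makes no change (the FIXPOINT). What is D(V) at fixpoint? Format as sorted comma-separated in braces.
Answer: {2,4,6,7,8}

Derivation:
pass 0 (initial): D(V)={2,4,6,7,8}
pass 1: no change
Fixpoint after 1 passes: D(V) = {2,4,6,7,8}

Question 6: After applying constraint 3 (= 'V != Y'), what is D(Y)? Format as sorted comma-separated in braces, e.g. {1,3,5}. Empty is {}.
Answer: {4,6,8}

Derivation:
Constraint 1 (Z < V) on D(Z)={1,2,4,5,6,7} D(V)={2,4,6,7,8}: no change
Constraint 2 (Y != W) on D(Y)={4,6,8} D(W)={3,4,6,7,8}: no change
Constraint 3 (V != Y) on D(V)={2,4,6,7,8} D(Y)={4,6,8}: no change
So after constraint 3: D(Y) = {4,6,8}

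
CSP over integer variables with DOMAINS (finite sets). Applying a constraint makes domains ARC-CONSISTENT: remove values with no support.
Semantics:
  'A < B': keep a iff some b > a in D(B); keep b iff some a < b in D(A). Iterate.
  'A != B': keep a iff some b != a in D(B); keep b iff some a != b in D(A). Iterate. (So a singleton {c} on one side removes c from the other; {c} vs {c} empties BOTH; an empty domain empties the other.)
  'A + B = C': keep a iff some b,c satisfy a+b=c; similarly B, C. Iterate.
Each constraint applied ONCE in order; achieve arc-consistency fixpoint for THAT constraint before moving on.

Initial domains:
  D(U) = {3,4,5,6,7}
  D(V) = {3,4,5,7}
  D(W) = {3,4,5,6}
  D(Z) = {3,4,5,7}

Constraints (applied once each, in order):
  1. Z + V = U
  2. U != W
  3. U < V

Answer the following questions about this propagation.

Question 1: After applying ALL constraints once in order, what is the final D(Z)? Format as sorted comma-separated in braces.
Answer: {3,4}

Derivation:
Constraint 1 (Z + V = U) on D(Z)={3,4,5,7} D(V)={3,4,5,7} D(U)={3,4,5,6,7}: Z {3,4,5,7}->{3,4}; V {3,4,5,7}->{3,4}; U {3,4,5,6,7}->{6,7}
Constraint 2 (U != W) on D(U)={6,7} D(W)={3,4,5,6}: no change
Constraint 3 (U < V) on D(U)={6,7} D(V)={3,4}: U {6,7}->{}; V {3,4}->{}
So after all 3 constraints: D(Z) = {3,4}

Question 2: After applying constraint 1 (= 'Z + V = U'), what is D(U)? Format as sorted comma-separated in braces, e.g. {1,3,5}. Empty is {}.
Answer: {6,7}

Derivation:
Constraint 1 (Z + V = U) on D(Z)={3,4,5,7} D(V)={3,4,5,7} D(U)={3,4,5,6,7}: Z {3,4,5,7}->{3,4}; V {3,4,5,7}->{3,4}; U {3,4,5,6,7}->{6,7}
So after constraint 1: D(U) = {6,7}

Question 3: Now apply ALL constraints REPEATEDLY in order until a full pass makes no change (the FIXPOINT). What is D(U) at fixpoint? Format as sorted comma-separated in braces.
Answer: {}

Derivation:
pass 0 (initial): D(U)={3,4,5,6,7}
pass 1: U {3,4,5,6,7}->{}; V {3,4,5,7}->{}; Z {3,4,5,7}->{3,4}
pass 2: W {3,4,5,6}->{}; Z {3,4}->{}
pass 3: no change
Fixpoint after 3 passes: D(U) = {}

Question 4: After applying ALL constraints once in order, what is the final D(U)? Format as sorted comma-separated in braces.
Constraint 1 (Z + V = U) on D(Z)={3,4,5,7} D(V)={3,4,5,7} D(U)={3,4,5,6,7}: Z {3,4,5,7}->{3,4}; V {3,4,5,7}->{3,4}; U {3,4,5,6,7}->{6,7}
Constraint 2 (U != W) on D(U)={6,7} D(W)={3,4,5,6}: no change
Constraint 3 (U < V) on D(U)={6,7} D(V)={3,4}: U {6,7}->{}; V {3,4}->{}
So after all 3 constraints: D(U) = {}

Answer: {}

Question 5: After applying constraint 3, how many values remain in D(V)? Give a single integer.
Constraint 1 (Z + V = U) on D(Z)={3,4,5,7} D(V)={3,4,5,7} D(U)={3,4,5,6,7}: Z {3,4,5,7}->{3,4}; V {3,4,5,7}->{3,4}; U {3,4,5,6,7}->{6,7}
Constraint 2 (U != W) on D(U)={6,7} D(W)={3,4,5,6}: no change
Constraint 3 (U < V) on D(U)={6,7} D(V)={3,4}: U {6,7}->{}; V {3,4}->{}
So after constraint 3: D(V)={}, size = 0

Answer: 0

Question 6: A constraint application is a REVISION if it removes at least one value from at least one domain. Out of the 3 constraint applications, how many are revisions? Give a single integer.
Constraint 1 (Z + V = U) on D(Z)={3,4,5,7} D(V)={3,4,5,7} D(U)={3,4,5,6,7}: Z {3,4,5,7}->{3,4}; V {3,4,5,7}->{3,4}; U {3,4,5,6,7}->{6,7} => REVISION
Constraint 2 (U != W) on D(U)={6,7} D(W)={3,4,5,6}: no change => not a revision
Constraint 3 (U < V) on D(U)={6,7} D(V)={3,4}: U {6,7}->{}; V {3,4}->{} => REVISION
Total revisions = 2

Answer: 2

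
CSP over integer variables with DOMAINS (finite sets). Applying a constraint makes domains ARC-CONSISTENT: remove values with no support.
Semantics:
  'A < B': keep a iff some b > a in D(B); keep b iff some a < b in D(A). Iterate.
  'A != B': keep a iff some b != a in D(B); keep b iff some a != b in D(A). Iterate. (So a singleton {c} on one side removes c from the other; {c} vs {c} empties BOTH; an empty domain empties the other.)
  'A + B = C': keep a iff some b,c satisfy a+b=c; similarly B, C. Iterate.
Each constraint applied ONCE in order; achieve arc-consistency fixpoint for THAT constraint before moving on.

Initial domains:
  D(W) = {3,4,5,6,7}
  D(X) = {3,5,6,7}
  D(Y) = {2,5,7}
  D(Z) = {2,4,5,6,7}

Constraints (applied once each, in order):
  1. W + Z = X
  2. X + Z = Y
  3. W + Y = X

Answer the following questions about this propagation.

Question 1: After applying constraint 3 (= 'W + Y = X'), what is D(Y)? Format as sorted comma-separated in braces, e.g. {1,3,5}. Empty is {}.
Answer: {}

Derivation:
Constraint 1 (W + Z = X) on D(W)={3,4,5,6,7} D(Z)={2,4,5,6,7} D(X)={3,5,6,7}: W {3,4,5,6,7}->{3,4,5}; Z {2,4,5,6,7}->{2,4}; X {3,5,6,7}->{5,6,7}
Constraint 2 (X + Z = Y) on D(X)={5,6,7} D(Z)={2,4} D(Y)={2,5,7}: X {5,6,7}->{5}; Z {2,4}->{2}; Y {2,5,7}->{7}
Constraint 3 (W + Y = X) on D(W)={3,4,5} D(Y)={7} D(X)={5}: W {3,4,5}->{}; Y {7}->{}; X {5}->{}
So after constraint 3: D(Y) = {}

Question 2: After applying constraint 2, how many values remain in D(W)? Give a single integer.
Answer: 3

Derivation:
Constraint 1 (W + Z = X) on D(W)={3,4,5,6,7} D(Z)={2,4,5,6,7} D(X)={3,5,6,7}: W {3,4,5,6,7}->{3,4,5}; Z {2,4,5,6,7}->{2,4}; X {3,5,6,7}->{5,6,7}
Constraint 2 (X + Z = Y) on D(X)={5,6,7} D(Z)={2,4} D(Y)={2,5,7}: X {5,6,7}->{5}; Z {2,4}->{2}; Y {2,5,7}->{7}
So after constraint 2: D(W)={3,4,5}, size = 3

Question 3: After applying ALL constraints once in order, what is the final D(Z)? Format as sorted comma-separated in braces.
Answer: {2}

Derivation:
Constraint 1 (W + Z = X) on D(W)={3,4,5,6,7} D(Z)={2,4,5,6,7} D(X)={3,5,6,7}: W {3,4,5,6,7}->{3,4,5}; Z {2,4,5,6,7}->{2,4}; X {3,5,6,7}->{5,6,7}
Constraint 2 (X + Z = Y) on D(X)={5,6,7} D(Z)={2,4} D(Y)={2,5,7}: X {5,6,7}->{5}; Z {2,4}->{2}; Y {2,5,7}->{7}
Constraint 3 (W + Y = X) on D(W)={3,4,5} D(Y)={7} D(X)={5}: W {3,4,5}->{}; Y {7}->{}; X {5}->{}
So after all 3 constraints: D(Z) = {2}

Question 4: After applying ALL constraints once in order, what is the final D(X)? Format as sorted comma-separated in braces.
Constraint 1 (W + Z = X) on D(W)={3,4,5,6,7} D(Z)={2,4,5,6,7} D(X)={3,5,6,7}: W {3,4,5,6,7}->{3,4,5}; Z {2,4,5,6,7}->{2,4}; X {3,5,6,7}->{5,6,7}
Constraint 2 (X + Z = Y) on D(X)={5,6,7} D(Z)={2,4} D(Y)={2,5,7}: X {5,6,7}->{5}; Z {2,4}->{2}; Y {2,5,7}->{7}
Constraint 3 (W + Y = X) on D(W)={3,4,5} D(Y)={7} D(X)={5}: W {3,4,5}->{}; Y {7}->{}; X {5}->{}
So after all 3 constraints: D(X) = {}

Answer: {}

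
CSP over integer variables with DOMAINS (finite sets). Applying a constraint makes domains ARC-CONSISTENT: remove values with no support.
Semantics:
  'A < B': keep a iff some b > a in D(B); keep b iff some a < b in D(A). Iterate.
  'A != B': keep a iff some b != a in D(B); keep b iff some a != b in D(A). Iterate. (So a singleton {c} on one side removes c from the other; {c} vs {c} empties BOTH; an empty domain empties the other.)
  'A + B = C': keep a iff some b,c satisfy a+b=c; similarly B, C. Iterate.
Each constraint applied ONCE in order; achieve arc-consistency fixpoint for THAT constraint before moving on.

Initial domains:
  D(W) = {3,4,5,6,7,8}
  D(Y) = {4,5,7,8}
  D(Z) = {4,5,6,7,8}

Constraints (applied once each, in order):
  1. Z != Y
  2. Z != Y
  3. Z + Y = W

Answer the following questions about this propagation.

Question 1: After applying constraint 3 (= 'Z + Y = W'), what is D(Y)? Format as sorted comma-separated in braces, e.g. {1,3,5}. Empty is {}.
Constraint 1 (Z != Y) on D(Z)={4,5,6,7,8} D(Y)={4,5,7,8}: no change
Constraint 2 (Z != Y) on D(Z)={4,5,6,7,8} D(Y)={4,5,7,8}: no change
Constraint 3 (Z + Y = W) on D(Z)={4,5,6,7,8} D(Y)={4,5,7,8} D(W)={3,4,5,6,7,8}: Z {4,5,6,7,8}->{4}; Y {4,5,7,8}->{4}; W {3,4,5,6,7,8}->{8}
So after constraint 3: D(Y) = {4}

Answer: {4}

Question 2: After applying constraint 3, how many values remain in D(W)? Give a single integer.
Constraint 1 (Z != Y) on D(Z)={4,5,6,7,8} D(Y)={4,5,7,8}: no change
Constraint 2 (Z != Y) on D(Z)={4,5,6,7,8} D(Y)={4,5,7,8}: no change
Constraint 3 (Z + Y = W) on D(Z)={4,5,6,7,8} D(Y)={4,5,7,8} D(W)={3,4,5,6,7,8}: Z {4,5,6,7,8}->{4}; Y {4,5,7,8}->{4}; W {3,4,5,6,7,8}->{8}
So after constraint 3: D(W)={8}, size = 1

Answer: 1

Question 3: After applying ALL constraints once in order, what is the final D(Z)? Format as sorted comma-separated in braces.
Answer: {4}

Derivation:
Constraint 1 (Z != Y) on D(Z)={4,5,6,7,8} D(Y)={4,5,7,8}: no change
Constraint 2 (Z != Y) on D(Z)={4,5,6,7,8} D(Y)={4,5,7,8}: no change
Constraint 3 (Z + Y = W) on D(Z)={4,5,6,7,8} D(Y)={4,5,7,8} D(W)={3,4,5,6,7,8}: Z {4,5,6,7,8}->{4}; Y {4,5,7,8}->{4}; W {3,4,5,6,7,8}->{8}
So after all 3 constraints: D(Z) = {4}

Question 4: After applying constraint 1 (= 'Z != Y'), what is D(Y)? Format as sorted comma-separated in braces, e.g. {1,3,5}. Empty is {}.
Constraint 1 (Z != Y) on D(Z)={4,5,6,7,8} D(Y)={4,5,7,8}: no change
So after constraint 1: D(Y) = {4,5,7,8}

Answer: {4,5,7,8}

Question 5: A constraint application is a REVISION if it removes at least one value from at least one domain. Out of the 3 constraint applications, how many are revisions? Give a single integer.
Constraint 1 (Z != Y) on D(Z)={4,5,6,7,8} D(Y)={4,5,7,8}: no change => not a revision
Constraint 2 (Z != Y) on D(Z)={4,5,6,7,8} D(Y)={4,5,7,8}: no change => not a revision
Constraint 3 (Z + Y = W) on D(Z)={4,5,6,7,8} D(Y)={4,5,7,8} D(W)={3,4,5,6,7,8}: Z {4,5,6,7,8}->{4}; Y {4,5,7,8}->{4}; W {3,4,5,6,7,8}->{8} => REVISION
Total revisions = 1

Answer: 1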